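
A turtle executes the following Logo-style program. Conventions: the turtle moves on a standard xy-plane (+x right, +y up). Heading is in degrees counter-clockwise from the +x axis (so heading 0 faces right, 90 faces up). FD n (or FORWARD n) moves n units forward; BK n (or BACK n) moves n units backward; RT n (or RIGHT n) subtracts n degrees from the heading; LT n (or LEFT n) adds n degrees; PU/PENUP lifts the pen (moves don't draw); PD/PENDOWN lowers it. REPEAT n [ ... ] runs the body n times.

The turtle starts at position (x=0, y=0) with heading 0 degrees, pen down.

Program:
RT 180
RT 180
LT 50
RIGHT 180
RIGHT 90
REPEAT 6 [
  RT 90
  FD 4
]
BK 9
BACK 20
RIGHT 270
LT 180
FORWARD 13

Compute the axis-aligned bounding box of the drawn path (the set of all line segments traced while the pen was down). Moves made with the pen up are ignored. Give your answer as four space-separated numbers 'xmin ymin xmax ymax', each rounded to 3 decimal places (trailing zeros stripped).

Executing turtle program step by step:
Start: pos=(0,0), heading=0, pen down
RT 180: heading 0 -> 180
RT 180: heading 180 -> 0
LT 50: heading 0 -> 50
RT 180: heading 50 -> 230
RT 90: heading 230 -> 140
REPEAT 6 [
  -- iteration 1/6 --
  RT 90: heading 140 -> 50
  FD 4: (0,0) -> (2.571,3.064) [heading=50, draw]
  -- iteration 2/6 --
  RT 90: heading 50 -> 320
  FD 4: (2.571,3.064) -> (5.635,0.493) [heading=320, draw]
  -- iteration 3/6 --
  RT 90: heading 320 -> 230
  FD 4: (5.635,0.493) -> (3.064,-2.571) [heading=230, draw]
  -- iteration 4/6 --
  RT 90: heading 230 -> 140
  FD 4: (3.064,-2.571) -> (0,0) [heading=140, draw]
  -- iteration 5/6 --
  RT 90: heading 140 -> 50
  FD 4: (0,0) -> (2.571,3.064) [heading=50, draw]
  -- iteration 6/6 --
  RT 90: heading 50 -> 320
  FD 4: (2.571,3.064) -> (5.635,0.493) [heading=320, draw]
]
BK 9: (5.635,0.493) -> (-1.259,6.278) [heading=320, draw]
BK 20: (-1.259,6.278) -> (-16.58,19.134) [heading=320, draw]
RT 270: heading 320 -> 50
LT 180: heading 50 -> 230
FD 13: (-16.58,19.134) -> (-24.936,9.175) [heading=230, draw]
Final: pos=(-24.936,9.175), heading=230, 9 segment(s) drawn

Segment endpoints: x in {-24.936, -16.58, -1.259, 0, 0, 2.571, 2.571, 3.064, 5.635, 5.635}, y in {-2.571, 0, 0, 0.493, 0.493, 3.064, 3.064, 6.278, 9.175, 19.134}
xmin=-24.936, ymin=-2.571, xmax=5.635, ymax=19.134

Answer: -24.936 -2.571 5.635 19.134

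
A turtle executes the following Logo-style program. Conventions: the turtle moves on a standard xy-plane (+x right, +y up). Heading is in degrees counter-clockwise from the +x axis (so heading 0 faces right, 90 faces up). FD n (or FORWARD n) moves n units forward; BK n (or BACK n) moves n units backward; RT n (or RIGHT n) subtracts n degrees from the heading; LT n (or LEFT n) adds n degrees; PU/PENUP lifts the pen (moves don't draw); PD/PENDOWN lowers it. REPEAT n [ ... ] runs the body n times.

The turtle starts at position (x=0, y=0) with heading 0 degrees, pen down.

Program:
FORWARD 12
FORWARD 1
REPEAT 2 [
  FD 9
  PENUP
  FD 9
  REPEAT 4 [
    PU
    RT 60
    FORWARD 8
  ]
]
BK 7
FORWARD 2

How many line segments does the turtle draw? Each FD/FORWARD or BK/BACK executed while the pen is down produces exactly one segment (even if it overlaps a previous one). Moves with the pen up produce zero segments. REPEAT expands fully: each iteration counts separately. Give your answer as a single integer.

Answer: 3

Derivation:
Executing turtle program step by step:
Start: pos=(0,0), heading=0, pen down
FD 12: (0,0) -> (12,0) [heading=0, draw]
FD 1: (12,0) -> (13,0) [heading=0, draw]
REPEAT 2 [
  -- iteration 1/2 --
  FD 9: (13,0) -> (22,0) [heading=0, draw]
  PU: pen up
  FD 9: (22,0) -> (31,0) [heading=0, move]
  REPEAT 4 [
    -- iteration 1/4 --
    PU: pen up
    RT 60: heading 0 -> 300
    FD 8: (31,0) -> (35,-6.928) [heading=300, move]
    -- iteration 2/4 --
    PU: pen up
    RT 60: heading 300 -> 240
    FD 8: (35,-6.928) -> (31,-13.856) [heading=240, move]
    -- iteration 3/4 --
    PU: pen up
    RT 60: heading 240 -> 180
    FD 8: (31,-13.856) -> (23,-13.856) [heading=180, move]
    -- iteration 4/4 --
    PU: pen up
    RT 60: heading 180 -> 120
    FD 8: (23,-13.856) -> (19,-6.928) [heading=120, move]
  ]
  -- iteration 2/2 --
  FD 9: (19,-6.928) -> (14.5,0.866) [heading=120, move]
  PU: pen up
  FD 9: (14.5,0.866) -> (10,8.66) [heading=120, move]
  REPEAT 4 [
    -- iteration 1/4 --
    PU: pen up
    RT 60: heading 120 -> 60
    FD 8: (10,8.66) -> (14,15.588) [heading=60, move]
    -- iteration 2/4 --
    PU: pen up
    RT 60: heading 60 -> 0
    FD 8: (14,15.588) -> (22,15.588) [heading=0, move]
    -- iteration 3/4 --
    PU: pen up
    RT 60: heading 0 -> 300
    FD 8: (22,15.588) -> (26,8.66) [heading=300, move]
    -- iteration 4/4 --
    PU: pen up
    RT 60: heading 300 -> 240
    FD 8: (26,8.66) -> (22,1.732) [heading=240, move]
  ]
]
BK 7: (22,1.732) -> (25.5,7.794) [heading=240, move]
FD 2: (25.5,7.794) -> (24.5,6.062) [heading=240, move]
Final: pos=(24.5,6.062), heading=240, 3 segment(s) drawn
Segments drawn: 3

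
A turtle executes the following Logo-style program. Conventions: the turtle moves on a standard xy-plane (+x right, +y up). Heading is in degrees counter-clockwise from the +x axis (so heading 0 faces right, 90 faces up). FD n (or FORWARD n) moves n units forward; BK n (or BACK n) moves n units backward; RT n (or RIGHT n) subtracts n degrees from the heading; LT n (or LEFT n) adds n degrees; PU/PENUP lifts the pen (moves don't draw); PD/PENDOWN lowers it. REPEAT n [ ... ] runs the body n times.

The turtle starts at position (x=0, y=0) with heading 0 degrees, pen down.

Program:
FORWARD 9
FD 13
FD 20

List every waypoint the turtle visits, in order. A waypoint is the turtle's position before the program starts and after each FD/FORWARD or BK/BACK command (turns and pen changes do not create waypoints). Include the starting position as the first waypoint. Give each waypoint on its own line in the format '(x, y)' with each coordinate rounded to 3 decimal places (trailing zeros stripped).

Executing turtle program step by step:
Start: pos=(0,0), heading=0, pen down
FD 9: (0,0) -> (9,0) [heading=0, draw]
FD 13: (9,0) -> (22,0) [heading=0, draw]
FD 20: (22,0) -> (42,0) [heading=0, draw]
Final: pos=(42,0), heading=0, 3 segment(s) drawn
Waypoints (4 total):
(0, 0)
(9, 0)
(22, 0)
(42, 0)

Answer: (0, 0)
(9, 0)
(22, 0)
(42, 0)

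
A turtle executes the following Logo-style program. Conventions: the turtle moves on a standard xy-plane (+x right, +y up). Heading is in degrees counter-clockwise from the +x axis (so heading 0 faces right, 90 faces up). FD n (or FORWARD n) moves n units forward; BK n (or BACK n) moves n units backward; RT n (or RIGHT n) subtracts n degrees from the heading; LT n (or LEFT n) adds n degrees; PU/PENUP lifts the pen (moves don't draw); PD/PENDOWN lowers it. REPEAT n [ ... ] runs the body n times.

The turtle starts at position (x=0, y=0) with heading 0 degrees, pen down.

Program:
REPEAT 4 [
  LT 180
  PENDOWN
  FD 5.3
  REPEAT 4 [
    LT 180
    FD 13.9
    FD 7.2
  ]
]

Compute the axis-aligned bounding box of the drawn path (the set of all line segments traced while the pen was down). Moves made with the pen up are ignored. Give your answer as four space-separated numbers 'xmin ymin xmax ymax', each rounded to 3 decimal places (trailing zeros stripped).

Executing turtle program step by step:
Start: pos=(0,0), heading=0, pen down
REPEAT 4 [
  -- iteration 1/4 --
  LT 180: heading 0 -> 180
  PD: pen down
  FD 5.3: (0,0) -> (-5.3,0) [heading=180, draw]
  REPEAT 4 [
    -- iteration 1/4 --
    LT 180: heading 180 -> 0
    FD 13.9: (-5.3,0) -> (8.6,0) [heading=0, draw]
    FD 7.2: (8.6,0) -> (15.8,0) [heading=0, draw]
    -- iteration 2/4 --
    LT 180: heading 0 -> 180
    FD 13.9: (15.8,0) -> (1.9,0) [heading=180, draw]
    FD 7.2: (1.9,0) -> (-5.3,0) [heading=180, draw]
    -- iteration 3/4 --
    LT 180: heading 180 -> 0
    FD 13.9: (-5.3,0) -> (8.6,0) [heading=0, draw]
    FD 7.2: (8.6,0) -> (15.8,0) [heading=0, draw]
    -- iteration 4/4 --
    LT 180: heading 0 -> 180
    FD 13.9: (15.8,0) -> (1.9,0) [heading=180, draw]
    FD 7.2: (1.9,0) -> (-5.3,0) [heading=180, draw]
  ]
  -- iteration 2/4 --
  LT 180: heading 180 -> 0
  PD: pen down
  FD 5.3: (-5.3,0) -> (0,0) [heading=0, draw]
  REPEAT 4 [
    -- iteration 1/4 --
    LT 180: heading 0 -> 180
    FD 13.9: (0,0) -> (-13.9,0) [heading=180, draw]
    FD 7.2: (-13.9,0) -> (-21.1,0) [heading=180, draw]
    -- iteration 2/4 --
    LT 180: heading 180 -> 0
    FD 13.9: (-21.1,0) -> (-7.2,0) [heading=0, draw]
    FD 7.2: (-7.2,0) -> (0,0) [heading=0, draw]
    -- iteration 3/4 --
    LT 180: heading 0 -> 180
    FD 13.9: (0,0) -> (-13.9,0) [heading=180, draw]
    FD 7.2: (-13.9,0) -> (-21.1,0) [heading=180, draw]
    -- iteration 4/4 --
    LT 180: heading 180 -> 0
    FD 13.9: (-21.1,0) -> (-7.2,0) [heading=0, draw]
    FD 7.2: (-7.2,0) -> (0,0) [heading=0, draw]
  ]
  -- iteration 3/4 --
  LT 180: heading 0 -> 180
  PD: pen down
  FD 5.3: (0,0) -> (-5.3,0) [heading=180, draw]
  REPEAT 4 [
    -- iteration 1/4 --
    LT 180: heading 180 -> 0
    FD 13.9: (-5.3,0) -> (8.6,0) [heading=0, draw]
    FD 7.2: (8.6,0) -> (15.8,0) [heading=0, draw]
    -- iteration 2/4 --
    LT 180: heading 0 -> 180
    FD 13.9: (15.8,0) -> (1.9,0) [heading=180, draw]
    FD 7.2: (1.9,0) -> (-5.3,0) [heading=180, draw]
    -- iteration 3/4 --
    LT 180: heading 180 -> 0
    FD 13.9: (-5.3,0) -> (8.6,0) [heading=0, draw]
    FD 7.2: (8.6,0) -> (15.8,0) [heading=0, draw]
    -- iteration 4/4 --
    LT 180: heading 0 -> 180
    FD 13.9: (15.8,0) -> (1.9,0) [heading=180, draw]
    FD 7.2: (1.9,0) -> (-5.3,0) [heading=180, draw]
  ]
  -- iteration 4/4 --
  LT 180: heading 180 -> 0
  PD: pen down
  FD 5.3: (-5.3,0) -> (0,0) [heading=0, draw]
  REPEAT 4 [
    -- iteration 1/4 --
    LT 180: heading 0 -> 180
    FD 13.9: (0,0) -> (-13.9,0) [heading=180, draw]
    FD 7.2: (-13.9,0) -> (-21.1,0) [heading=180, draw]
    -- iteration 2/4 --
    LT 180: heading 180 -> 0
    FD 13.9: (-21.1,0) -> (-7.2,0) [heading=0, draw]
    FD 7.2: (-7.2,0) -> (0,0) [heading=0, draw]
    -- iteration 3/4 --
    LT 180: heading 0 -> 180
    FD 13.9: (0,0) -> (-13.9,0) [heading=180, draw]
    FD 7.2: (-13.9,0) -> (-21.1,0) [heading=180, draw]
    -- iteration 4/4 --
    LT 180: heading 180 -> 0
    FD 13.9: (-21.1,0) -> (-7.2,0) [heading=0, draw]
    FD 7.2: (-7.2,0) -> (0,0) [heading=0, draw]
  ]
]
Final: pos=(0,0), heading=0, 36 segment(s) drawn

Segment endpoints: x in {-21.1, -13.9, -13.9, -7.2, -5.3, -5.3, 0, 0, 1.9, 8.6, 8.6, 15.8}, y in {0, 0, 0, 0, 0, 0, 0, 0, 0, 0, 0, 0, 0, 0, 0, 0, 0, 0, 0, 0, 0, 0, 0, 0, 0, 0, 0, 0, 0, 0, 0, 0, 0, 0, 0, 0, 0}
xmin=-21.1, ymin=0, xmax=15.8, ymax=0

Answer: -21.1 0 15.8 0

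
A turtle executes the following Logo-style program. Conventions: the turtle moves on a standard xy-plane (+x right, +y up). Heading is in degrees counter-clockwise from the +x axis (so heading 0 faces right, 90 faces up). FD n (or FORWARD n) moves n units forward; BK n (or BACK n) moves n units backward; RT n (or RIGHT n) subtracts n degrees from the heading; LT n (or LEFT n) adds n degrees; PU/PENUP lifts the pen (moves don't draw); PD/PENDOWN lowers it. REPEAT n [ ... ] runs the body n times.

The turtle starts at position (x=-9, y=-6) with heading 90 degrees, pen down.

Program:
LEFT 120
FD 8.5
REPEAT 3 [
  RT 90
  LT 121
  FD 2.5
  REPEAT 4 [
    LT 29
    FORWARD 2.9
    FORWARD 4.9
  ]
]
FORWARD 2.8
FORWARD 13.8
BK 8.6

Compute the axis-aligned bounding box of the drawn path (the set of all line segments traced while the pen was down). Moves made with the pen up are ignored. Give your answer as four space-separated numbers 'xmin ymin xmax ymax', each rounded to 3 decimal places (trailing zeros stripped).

Answer: -17.573 -44.137 7.612 -4.232

Derivation:
Executing turtle program step by step:
Start: pos=(-9,-6), heading=90, pen down
LT 120: heading 90 -> 210
FD 8.5: (-9,-6) -> (-16.361,-10.25) [heading=210, draw]
REPEAT 3 [
  -- iteration 1/3 --
  RT 90: heading 210 -> 120
  LT 121: heading 120 -> 241
  FD 2.5: (-16.361,-10.25) -> (-17.573,-12.437) [heading=241, draw]
  REPEAT 4 [
    -- iteration 1/4 --
    LT 29: heading 241 -> 270
    FD 2.9: (-17.573,-12.437) -> (-17.573,-15.337) [heading=270, draw]
    FD 4.9: (-17.573,-15.337) -> (-17.573,-20.237) [heading=270, draw]
    -- iteration 2/4 --
    LT 29: heading 270 -> 299
    FD 2.9: (-17.573,-20.237) -> (-16.167,-22.773) [heading=299, draw]
    FD 4.9: (-16.167,-22.773) -> (-13.792,-27.059) [heading=299, draw]
    -- iteration 3/4 --
    LT 29: heading 299 -> 328
    FD 2.9: (-13.792,-27.059) -> (-11.332,-28.595) [heading=328, draw]
    FD 4.9: (-11.332,-28.595) -> (-7.177,-31.192) [heading=328, draw]
    -- iteration 4/4 --
    LT 29: heading 328 -> 357
    FD 2.9: (-7.177,-31.192) -> (-4.281,-31.344) [heading=357, draw]
    FD 4.9: (-4.281,-31.344) -> (0.612,-31.6) [heading=357, draw]
  ]
  -- iteration 2/3 --
  RT 90: heading 357 -> 267
  LT 121: heading 267 -> 28
  FD 2.5: (0.612,-31.6) -> (2.82,-30.426) [heading=28, draw]
  REPEAT 4 [
    -- iteration 1/4 --
    LT 29: heading 28 -> 57
    FD 2.9: (2.82,-30.426) -> (4.399,-27.994) [heading=57, draw]
    FD 4.9: (4.399,-27.994) -> (7.068,-23.885) [heading=57, draw]
    -- iteration 2/4 --
    LT 29: heading 57 -> 86
    FD 2.9: (7.068,-23.885) -> (7.27,-20.992) [heading=86, draw]
    FD 4.9: (7.27,-20.992) -> (7.612,-16.104) [heading=86, draw]
    -- iteration 3/4 --
    LT 29: heading 86 -> 115
    FD 2.9: (7.612,-16.104) -> (6.386,-13.476) [heading=115, draw]
    FD 4.9: (6.386,-13.476) -> (4.316,-9.035) [heading=115, draw]
    -- iteration 4/4 --
    LT 29: heading 115 -> 144
    FD 2.9: (4.316,-9.035) -> (1.969,-7.33) [heading=144, draw]
    FD 4.9: (1.969,-7.33) -> (-1.995,-4.45) [heading=144, draw]
  ]
  -- iteration 3/3 --
  RT 90: heading 144 -> 54
  LT 121: heading 54 -> 175
  FD 2.5: (-1.995,-4.45) -> (-4.485,-4.232) [heading=175, draw]
  REPEAT 4 [
    -- iteration 1/4 --
    LT 29: heading 175 -> 204
    FD 2.9: (-4.485,-4.232) -> (-7.135,-5.412) [heading=204, draw]
    FD 4.9: (-7.135,-5.412) -> (-11.611,-7.405) [heading=204, draw]
    -- iteration 2/4 --
    LT 29: heading 204 -> 233
    FD 2.9: (-11.611,-7.405) -> (-13.356,-9.721) [heading=233, draw]
    FD 4.9: (-13.356,-9.721) -> (-16.305,-13.634) [heading=233, draw]
    -- iteration 3/4 --
    LT 29: heading 233 -> 262
    FD 2.9: (-16.305,-13.634) -> (-16.709,-16.506) [heading=262, draw]
    FD 4.9: (-16.709,-16.506) -> (-17.391,-21.358) [heading=262, draw]
    -- iteration 4/4 --
    LT 29: heading 262 -> 291
    FD 2.9: (-17.391,-21.358) -> (-16.351,-24.065) [heading=291, draw]
    FD 4.9: (-16.351,-24.065) -> (-14.595,-28.64) [heading=291, draw]
  ]
]
FD 2.8: (-14.595,-28.64) -> (-13.592,-31.254) [heading=291, draw]
FD 13.8: (-13.592,-31.254) -> (-8.646,-44.137) [heading=291, draw]
BK 8.6: (-8.646,-44.137) -> (-11.728,-36.109) [heading=291, draw]
Final: pos=(-11.728,-36.109), heading=291, 31 segment(s) drawn

Segment endpoints: x in {-17.573, -17.391, -16.709, -16.361, -16.351, -16.305, -16.167, -14.595, -13.792, -13.592, -13.356, -11.728, -11.611, -11.332, -9, -8.646, -7.177, -7.135, -4.485, -4.281, -1.995, 0.612, 1.969, 2.82, 4.316, 4.399, 6.386, 7.068, 7.27, 7.612}, y in {-44.137, -36.109, -31.6, -31.344, -31.254, -31.192, -30.426, -28.64, -28.595, -27.994, -27.059, -24.065, -23.885, -22.773, -21.358, -20.992, -20.237, -16.506, -16.104, -15.337, -13.634, -13.476, -12.437, -10.25, -9.721, -9.035, -7.405, -7.33, -6, -5.412, -4.45, -4.232}
xmin=-17.573, ymin=-44.137, xmax=7.612, ymax=-4.232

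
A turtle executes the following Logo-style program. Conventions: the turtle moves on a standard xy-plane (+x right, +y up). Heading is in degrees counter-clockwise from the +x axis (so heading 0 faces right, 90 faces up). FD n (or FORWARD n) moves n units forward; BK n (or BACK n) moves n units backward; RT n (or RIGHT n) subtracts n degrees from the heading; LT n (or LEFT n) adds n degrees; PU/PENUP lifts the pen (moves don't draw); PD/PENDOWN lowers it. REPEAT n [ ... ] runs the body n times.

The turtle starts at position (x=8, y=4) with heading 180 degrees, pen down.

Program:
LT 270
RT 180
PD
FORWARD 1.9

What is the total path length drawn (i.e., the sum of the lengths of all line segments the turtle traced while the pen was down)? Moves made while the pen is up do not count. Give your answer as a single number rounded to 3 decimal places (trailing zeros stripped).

Executing turtle program step by step:
Start: pos=(8,4), heading=180, pen down
LT 270: heading 180 -> 90
RT 180: heading 90 -> 270
PD: pen down
FD 1.9: (8,4) -> (8,2.1) [heading=270, draw]
Final: pos=(8,2.1), heading=270, 1 segment(s) drawn

Segment lengths:
  seg 1: (8,4) -> (8,2.1), length = 1.9
Total = 1.9

Answer: 1.9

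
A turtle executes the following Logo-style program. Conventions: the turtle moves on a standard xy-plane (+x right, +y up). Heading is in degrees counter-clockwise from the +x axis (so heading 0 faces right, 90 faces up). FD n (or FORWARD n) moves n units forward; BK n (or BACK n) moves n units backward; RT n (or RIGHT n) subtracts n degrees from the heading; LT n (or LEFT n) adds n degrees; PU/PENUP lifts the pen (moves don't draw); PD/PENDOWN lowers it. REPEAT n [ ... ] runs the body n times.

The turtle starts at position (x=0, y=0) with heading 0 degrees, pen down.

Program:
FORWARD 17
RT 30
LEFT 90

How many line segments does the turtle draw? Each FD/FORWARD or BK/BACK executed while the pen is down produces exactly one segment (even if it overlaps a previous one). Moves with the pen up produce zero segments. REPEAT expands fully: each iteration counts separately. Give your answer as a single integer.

Executing turtle program step by step:
Start: pos=(0,0), heading=0, pen down
FD 17: (0,0) -> (17,0) [heading=0, draw]
RT 30: heading 0 -> 330
LT 90: heading 330 -> 60
Final: pos=(17,0), heading=60, 1 segment(s) drawn
Segments drawn: 1

Answer: 1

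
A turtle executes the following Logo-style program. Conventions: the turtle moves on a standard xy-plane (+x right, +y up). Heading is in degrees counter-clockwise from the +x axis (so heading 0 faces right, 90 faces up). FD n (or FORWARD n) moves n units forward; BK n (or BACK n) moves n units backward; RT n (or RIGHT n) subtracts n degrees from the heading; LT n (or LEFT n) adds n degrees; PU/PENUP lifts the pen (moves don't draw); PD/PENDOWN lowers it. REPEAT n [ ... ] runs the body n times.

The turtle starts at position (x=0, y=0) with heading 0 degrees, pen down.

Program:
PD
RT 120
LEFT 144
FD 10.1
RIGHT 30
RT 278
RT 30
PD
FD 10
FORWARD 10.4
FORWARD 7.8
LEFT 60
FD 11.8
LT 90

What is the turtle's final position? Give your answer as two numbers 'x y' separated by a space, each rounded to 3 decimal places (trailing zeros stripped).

Executing turtle program step by step:
Start: pos=(0,0), heading=0, pen down
PD: pen down
RT 120: heading 0 -> 240
LT 144: heading 240 -> 24
FD 10.1: (0,0) -> (9.227,4.108) [heading=24, draw]
RT 30: heading 24 -> 354
RT 278: heading 354 -> 76
RT 30: heading 76 -> 46
PD: pen down
FD 10: (9.227,4.108) -> (16.173,11.301) [heading=46, draw]
FD 10.4: (16.173,11.301) -> (23.398,18.783) [heading=46, draw]
FD 7.8: (23.398,18.783) -> (28.816,24.393) [heading=46, draw]
LT 60: heading 46 -> 106
FD 11.8: (28.816,24.393) -> (25.564,35.736) [heading=106, draw]
LT 90: heading 106 -> 196
Final: pos=(25.564,35.736), heading=196, 5 segment(s) drawn

Answer: 25.564 35.736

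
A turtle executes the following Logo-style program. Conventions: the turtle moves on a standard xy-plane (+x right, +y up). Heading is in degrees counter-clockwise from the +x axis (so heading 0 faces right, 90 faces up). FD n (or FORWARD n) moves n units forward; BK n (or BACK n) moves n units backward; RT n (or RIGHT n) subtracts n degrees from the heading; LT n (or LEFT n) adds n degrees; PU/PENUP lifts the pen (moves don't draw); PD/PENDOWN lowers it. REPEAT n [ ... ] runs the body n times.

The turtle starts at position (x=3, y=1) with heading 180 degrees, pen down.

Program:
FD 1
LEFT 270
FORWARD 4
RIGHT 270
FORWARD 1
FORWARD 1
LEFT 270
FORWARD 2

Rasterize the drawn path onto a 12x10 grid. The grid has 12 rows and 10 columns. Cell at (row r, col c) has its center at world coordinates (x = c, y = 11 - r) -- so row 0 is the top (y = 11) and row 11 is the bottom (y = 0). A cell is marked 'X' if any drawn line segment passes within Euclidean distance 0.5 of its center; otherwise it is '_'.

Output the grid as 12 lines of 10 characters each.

Answer: __________
__________
__________
__________
X_________
X_________
XXX_______
__X_______
__X_______
__X_______
__XX______
__________

Derivation:
Segment 0: (3,1) -> (2,1)
Segment 1: (2,1) -> (2,5)
Segment 2: (2,5) -> (1,5)
Segment 3: (1,5) -> (0,5)
Segment 4: (0,5) -> (0,7)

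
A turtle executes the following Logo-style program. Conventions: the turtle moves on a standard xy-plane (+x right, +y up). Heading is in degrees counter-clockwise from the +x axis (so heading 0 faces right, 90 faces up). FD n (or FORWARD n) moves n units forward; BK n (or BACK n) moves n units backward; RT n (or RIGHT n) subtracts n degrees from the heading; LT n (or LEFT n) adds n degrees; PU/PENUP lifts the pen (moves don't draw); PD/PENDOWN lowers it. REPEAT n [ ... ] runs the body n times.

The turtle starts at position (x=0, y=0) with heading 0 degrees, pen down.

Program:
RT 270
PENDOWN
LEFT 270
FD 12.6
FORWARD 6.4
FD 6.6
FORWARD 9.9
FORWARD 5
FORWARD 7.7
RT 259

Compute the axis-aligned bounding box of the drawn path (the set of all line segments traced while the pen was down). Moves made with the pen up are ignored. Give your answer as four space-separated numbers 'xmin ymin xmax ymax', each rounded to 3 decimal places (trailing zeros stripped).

Executing turtle program step by step:
Start: pos=(0,0), heading=0, pen down
RT 270: heading 0 -> 90
PD: pen down
LT 270: heading 90 -> 0
FD 12.6: (0,0) -> (12.6,0) [heading=0, draw]
FD 6.4: (12.6,0) -> (19,0) [heading=0, draw]
FD 6.6: (19,0) -> (25.6,0) [heading=0, draw]
FD 9.9: (25.6,0) -> (35.5,0) [heading=0, draw]
FD 5: (35.5,0) -> (40.5,0) [heading=0, draw]
FD 7.7: (40.5,0) -> (48.2,0) [heading=0, draw]
RT 259: heading 0 -> 101
Final: pos=(48.2,0), heading=101, 6 segment(s) drawn

Segment endpoints: x in {0, 12.6, 19, 25.6, 35.5, 40.5, 48.2}, y in {0}
xmin=0, ymin=0, xmax=48.2, ymax=0

Answer: 0 0 48.2 0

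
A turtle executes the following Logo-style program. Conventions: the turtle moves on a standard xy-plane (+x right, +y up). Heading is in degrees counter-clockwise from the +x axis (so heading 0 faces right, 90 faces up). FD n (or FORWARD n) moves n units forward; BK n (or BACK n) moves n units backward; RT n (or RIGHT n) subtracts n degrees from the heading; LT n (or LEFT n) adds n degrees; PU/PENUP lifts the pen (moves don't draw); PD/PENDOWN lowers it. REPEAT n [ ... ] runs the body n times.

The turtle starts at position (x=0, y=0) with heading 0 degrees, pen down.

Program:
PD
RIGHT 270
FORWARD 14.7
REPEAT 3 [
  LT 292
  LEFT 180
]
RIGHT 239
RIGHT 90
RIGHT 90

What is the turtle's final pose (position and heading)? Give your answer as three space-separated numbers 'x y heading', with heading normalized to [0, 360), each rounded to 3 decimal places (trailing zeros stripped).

Answer: 0 14.7 7

Derivation:
Executing turtle program step by step:
Start: pos=(0,0), heading=0, pen down
PD: pen down
RT 270: heading 0 -> 90
FD 14.7: (0,0) -> (0,14.7) [heading=90, draw]
REPEAT 3 [
  -- iteration 1/3 --
  LT 292: heading 90 -> 22
  LT 180: heading 22 -> 202
  -- iteration 2/3 --
  LT 292: heading 202 -> 134
  LT 180: heading 134 -> 314
  -- iteration 3/3 --
  LT 292: heading 314 -> 246
  LT 180: heading 246 -> 66
]
RT 239: heading 66 -> 187
RT 90: heading 187 -> 97
RT 90: heading 97 -> 7
Final: pos=(0,14.7), heading=7, 1 segment(s) drawn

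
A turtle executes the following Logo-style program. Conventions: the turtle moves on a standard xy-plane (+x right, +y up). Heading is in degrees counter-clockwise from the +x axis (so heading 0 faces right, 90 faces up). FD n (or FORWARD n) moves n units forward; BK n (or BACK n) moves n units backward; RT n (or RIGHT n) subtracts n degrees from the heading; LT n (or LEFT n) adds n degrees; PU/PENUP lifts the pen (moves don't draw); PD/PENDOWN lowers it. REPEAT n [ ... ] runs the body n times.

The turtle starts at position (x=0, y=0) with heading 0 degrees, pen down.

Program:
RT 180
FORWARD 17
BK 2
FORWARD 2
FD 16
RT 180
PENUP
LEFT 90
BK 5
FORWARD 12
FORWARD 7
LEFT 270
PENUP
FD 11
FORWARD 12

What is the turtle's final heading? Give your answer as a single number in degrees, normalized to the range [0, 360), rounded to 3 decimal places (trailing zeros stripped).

Executing turtle program step by step:
Start: pos=(0,0), heading=0, pen down
RT 180: heading 0 -> 180
FD 17: (0,0) -> (-17,0) [heading=180, draw]
BK 2: (-17,0) -> (-15,0) [heading=180, draw]
FD 2: (-15,0) -> (-17,0) [heading=180, draw]
FD 16: (-17,0) -> (-33,0) [heading=180, draw]
RT 180: heading 180 -> 0
PU: pen up
LT 90: heading 0 -> 90
BK 5: (-33,0) -> (-33,-5) [heading=90, move]
FD 12: (-33,-5) -> (-33,7) [heading=90, move]
FD 7: (-33,7) -> (-33,14) [heading=90, move]
LT 270: heading 90 -> 0
PU: pen up
FD 11: (-33,14) -> (-22,14) [heading=0, move]
FD 12: (-22,14) -> (-10,14) [heading=0, move]
Final: pos=(-10,14), heading=0, 4 segment(s) drawn

Answer: 0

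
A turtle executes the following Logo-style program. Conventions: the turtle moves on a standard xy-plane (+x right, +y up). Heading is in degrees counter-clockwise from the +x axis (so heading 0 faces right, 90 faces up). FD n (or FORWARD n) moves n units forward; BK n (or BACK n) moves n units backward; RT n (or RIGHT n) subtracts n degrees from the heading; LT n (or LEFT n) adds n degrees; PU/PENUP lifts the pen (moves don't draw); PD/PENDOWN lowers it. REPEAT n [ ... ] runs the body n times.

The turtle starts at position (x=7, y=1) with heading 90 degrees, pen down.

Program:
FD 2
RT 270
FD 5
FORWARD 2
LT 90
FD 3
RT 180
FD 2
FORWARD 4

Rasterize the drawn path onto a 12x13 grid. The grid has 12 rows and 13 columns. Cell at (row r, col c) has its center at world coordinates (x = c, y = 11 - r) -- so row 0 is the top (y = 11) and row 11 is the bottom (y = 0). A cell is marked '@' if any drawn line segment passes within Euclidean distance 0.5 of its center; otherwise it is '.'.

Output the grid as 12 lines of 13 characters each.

Answer: .............
.............
.............
.............
.............
@............
@............
@............
@@@@@@@@.....
@......@.....
@......@.....
@............

Derivation:
Segment 0: (7,1) -> (7,3)
Segment 1: (7,3) -> (2,3)
Segment 2: (2,3) -> (0,3)
Segment 3: (0,3) -> (0,-0)
Segment 4: (0,-0) -> (-0,2)
Segment 5: (-0,2) -> (-0,6)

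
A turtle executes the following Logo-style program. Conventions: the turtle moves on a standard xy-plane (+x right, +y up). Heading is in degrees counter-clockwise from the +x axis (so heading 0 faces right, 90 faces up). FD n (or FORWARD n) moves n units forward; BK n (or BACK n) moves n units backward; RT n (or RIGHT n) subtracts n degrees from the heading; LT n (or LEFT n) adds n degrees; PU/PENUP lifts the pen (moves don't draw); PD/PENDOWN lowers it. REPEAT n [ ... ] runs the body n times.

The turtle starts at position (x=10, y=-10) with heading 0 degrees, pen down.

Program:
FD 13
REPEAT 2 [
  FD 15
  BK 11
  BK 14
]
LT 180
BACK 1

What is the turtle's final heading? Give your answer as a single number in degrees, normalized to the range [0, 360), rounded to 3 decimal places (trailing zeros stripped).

Executing turtle program step by step:
Start: pos=(10,-10), heading=0, pen down
FD 13: (10,-10) -> (23,-10) [heading=0, draw]
REPEAT 2 [
  -- iteration 1/2 --
  FD 15: (23,-10) -> (38,-10) [heading=0, draw]
  BK 11: (38,-10) -> (27,-10) [heading=0, draw]
  BK 14: (27,-10) -> (13,-10) [heading=0, draw]
  -- iteration 2/2 --
  FD 15: (13,-10) -> (28,-10) [heading=0, draw]
  BK 11: (28,-10) -> (17,-10) [heading=0, draw]
  BK 14: (17,-10) -> (3,-10) [heading=0, draw]
]
LT 180: heading 0 -> 180
BK 1: (3,-10) -> (4,-10) [heading=180, draw]
Final: pos=(4,-10), heading=180, 8 segment(s) drawn

Answer: 180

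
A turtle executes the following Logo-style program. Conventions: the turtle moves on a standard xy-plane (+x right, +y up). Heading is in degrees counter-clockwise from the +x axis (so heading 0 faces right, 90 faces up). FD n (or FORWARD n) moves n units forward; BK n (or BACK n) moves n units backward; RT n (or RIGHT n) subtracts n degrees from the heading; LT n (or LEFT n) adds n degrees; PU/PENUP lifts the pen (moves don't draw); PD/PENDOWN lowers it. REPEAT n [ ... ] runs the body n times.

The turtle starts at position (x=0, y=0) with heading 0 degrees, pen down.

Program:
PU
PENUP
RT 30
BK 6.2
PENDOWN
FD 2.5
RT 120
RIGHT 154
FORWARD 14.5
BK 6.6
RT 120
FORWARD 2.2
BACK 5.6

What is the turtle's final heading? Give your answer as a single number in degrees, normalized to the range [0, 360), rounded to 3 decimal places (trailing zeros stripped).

Answer: 296

Derivation:
Executing turtle program step by step:
Start: pos=(0,0), heading=0, pen down
PU: pen up
PU: pen up
RT 30: heading 0 -> 330
BK 6.2: (0,0) -> (-5.369,3.1) [heading=330, move]
PD: pen down
FD 2.5: (-5.369,3.1) -> (-3.204,1.85) [heading=330, draw]
RT 120: heading 330 -> 210
RT 154: heading 210 -> 56
FD 14.5: (-3.204,1.85) -> (4.904,13.871) [heading=56, draw]
BK 6.6: (4.904,13.871) -> (1.213,8.399) [heading=56, draw]
RT 120: heading 56 -> 296
FD 2.2: (1.213,8.399) -> (2.178,6.422) [heading=296, draw]
BK 5.6: (2.178,6.422) -> (-0.277,11.455) [heading=296, draw]
Final: pos=(-0.277,11.455), heading=296, 5 segment(s) drawn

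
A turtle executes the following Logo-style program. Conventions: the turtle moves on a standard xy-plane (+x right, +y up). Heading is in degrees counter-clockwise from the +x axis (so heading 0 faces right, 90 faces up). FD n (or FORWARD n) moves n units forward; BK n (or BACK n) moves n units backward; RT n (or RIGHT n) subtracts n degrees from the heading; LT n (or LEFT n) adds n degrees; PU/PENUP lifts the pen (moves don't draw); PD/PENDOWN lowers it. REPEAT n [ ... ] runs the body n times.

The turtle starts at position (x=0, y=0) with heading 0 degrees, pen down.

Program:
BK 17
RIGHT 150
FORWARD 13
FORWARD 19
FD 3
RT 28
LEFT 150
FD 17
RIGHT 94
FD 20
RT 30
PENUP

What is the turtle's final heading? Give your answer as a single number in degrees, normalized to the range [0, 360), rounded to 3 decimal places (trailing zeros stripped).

Executing turtle program step by step:
Start: pos=(0,0), heading=0, pen down
BK 17: (0,0) -> (-17,0) [heading=0, draw]
RT 150: heading 0 -> 210
FD 13: (-17,0) -> (-28.258,-6.5) [heading=210, draw]
FD 19: (-28.258,-6.5) -> (-44.713,-16) [heading=210, draw]
FD 3: (-44.713,-16) -> (-47.311,-17.5) [heading=210, draw]
RT 28: heading 210 -> 182
LT 150: heading 182 -> 332
FD 17: (-47.311,-17.5) -> (-32.301,-25.481) [heading=332, draw]
RT 94: heading 332 -> 238
FD 20: (-32.301,-25.481) -> (-42.899,-42.442) [heading=238, draw]
RT 30: heading 238 -> 208
PU: pen up
Final: pos=(-42.899,-42.442), heading=208, 6 segment(s) drawn

Answer: 208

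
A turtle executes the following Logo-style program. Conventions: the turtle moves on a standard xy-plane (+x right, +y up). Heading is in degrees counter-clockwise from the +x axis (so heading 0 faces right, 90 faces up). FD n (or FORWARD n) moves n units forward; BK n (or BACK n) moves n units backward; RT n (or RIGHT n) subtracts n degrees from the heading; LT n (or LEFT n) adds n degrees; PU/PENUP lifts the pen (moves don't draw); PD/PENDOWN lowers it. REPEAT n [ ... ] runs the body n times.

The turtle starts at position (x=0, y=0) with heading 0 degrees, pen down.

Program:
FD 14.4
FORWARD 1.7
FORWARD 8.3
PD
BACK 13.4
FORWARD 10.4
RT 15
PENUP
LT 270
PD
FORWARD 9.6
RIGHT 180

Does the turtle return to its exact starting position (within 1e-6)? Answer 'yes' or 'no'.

Answer: no

Derivation:
Executing turtle program step by step:
Start: pos=(0,0), heading=0, pen down
FD 14.4: (0,0) -> (14.4,0) [heading=0, draw]
FD 1.7: (14.4,0) -> (16.1,0) [heading=0, draw]
FD 8.3: (16.1,0) -> (24.4,0) [heading=0, draw]
PD: pen down
BK 13.4: (24.4,0) -> (11,0) [heading=0, draw]
FD 10.4: (11,0) -> (21.4,0) [heading=0, draw]
RT 15: heading 0 -> 345
PU: pen up
LT 270: heading 345 -> 255
PD: pen down
FD 9.6: (21.4,0) -> (18.915,-9.273) [heading=255, draw]
RT 180: heading 255 -> 75
Final: pos=(18.915,-9.273), heading=75, 6 segment(s) drawn

Start position: (0, 0)
Final position: (18.915, -9.273)
Distance = 21.066; >= 1e-6 -> NOT closed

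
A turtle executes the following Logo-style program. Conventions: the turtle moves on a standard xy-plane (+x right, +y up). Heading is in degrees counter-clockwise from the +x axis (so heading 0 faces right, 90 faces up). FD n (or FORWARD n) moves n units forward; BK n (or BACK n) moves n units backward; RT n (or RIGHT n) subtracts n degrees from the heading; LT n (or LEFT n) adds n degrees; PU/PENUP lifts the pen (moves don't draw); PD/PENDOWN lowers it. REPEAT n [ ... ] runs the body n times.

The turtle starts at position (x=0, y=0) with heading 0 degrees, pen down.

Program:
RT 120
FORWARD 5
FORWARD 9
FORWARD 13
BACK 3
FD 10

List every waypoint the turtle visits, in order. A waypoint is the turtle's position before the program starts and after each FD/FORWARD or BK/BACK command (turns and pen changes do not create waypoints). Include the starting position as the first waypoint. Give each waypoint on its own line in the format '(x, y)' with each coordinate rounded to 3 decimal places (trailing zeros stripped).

Executing turtle program step by step:
Start: pos=(0,0), heading=0, pen down
RT 120: heading 0 -> 240
FD 5: (0,0) -> (-2.5,-4.33) [heading=240, draw]
FD 9: (-2.5,-4.33) -> (-7,-12.124) [heading=240, draw]
FD 13: (-7,-12.124) -> (-13.5,-23.383) [heading=240, draw]
BK 3: (-13.5,-23.383) -> (-12,-20.785) [heading=240, draw]
FD 10: (-12,-20.785) -> (-17,-29.445) [heading=240, draw]
Final: pos=(-17,-29.445), heading=240, 5 segment(s) drawn
Waypoints (6 total):
(0, 0)
(-2.5, -4.33)
(-7, -12.124)
(-13.5, -23.383)
(-12, -20.785)
(-17, -29.445)

Answer: (0, 0)
(-2.5, -4.33)
(-7, -12.124)
(-13.5, -23.383)
(-12, -20.785)
(-17, -29.445)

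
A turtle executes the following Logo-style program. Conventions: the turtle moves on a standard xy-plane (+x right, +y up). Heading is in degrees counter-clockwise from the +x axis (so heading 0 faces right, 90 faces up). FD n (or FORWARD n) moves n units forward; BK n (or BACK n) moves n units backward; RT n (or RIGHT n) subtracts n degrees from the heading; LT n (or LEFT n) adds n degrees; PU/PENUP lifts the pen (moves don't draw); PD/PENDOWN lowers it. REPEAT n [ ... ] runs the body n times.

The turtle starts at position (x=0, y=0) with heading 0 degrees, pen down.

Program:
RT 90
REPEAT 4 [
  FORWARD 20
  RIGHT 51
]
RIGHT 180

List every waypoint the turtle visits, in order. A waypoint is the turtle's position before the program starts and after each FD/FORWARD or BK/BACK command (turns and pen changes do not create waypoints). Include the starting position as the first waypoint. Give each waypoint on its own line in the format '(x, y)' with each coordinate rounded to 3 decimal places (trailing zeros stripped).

Executing turtle program step by step:
Start: pos=(0,0), heading=0, pen down
RT 90: heading 0 -> 270
REPEAT 4 [
  -- iteration 1/4 --
  FD 20: (0,0) -> (0,-20) [heading=270, draw]
  RT 51: heading 270 -> 219
  -- iteration 2/4 --
  FD 20: (0,-20) -> (-15.543,-32.586) [heading=219, draw]
  RT 51: heading 219 -> 168
  -- iteration 3/4 --
  FD 20: (-15.543,-32.586) -> (-35.106,-28.428) [heading=168, draw]
  RT 51: heading 168 -> 117
  -- iteration 4/4 --
  FD 20: (-35.106,-28.428) -> (-44.186,-10.608) [heading=117, draw]
  RT 51: heading 117 -> 66
]
RT 180: heading 66 -> 246
Final: pos=(-44.186,-10.608), heading=246, 4 segment(s) drawn
Waypoints (5 total):
(0, 0)
(0, -20)
(-15.543, -32.586)
(-35.106, -28.428)
(-44.186, -10.608)

Answer: (0, 0)
(0, -20)
(-15.543, -32.586)
(-35.106, -28.428)
(-44.186, -10.608)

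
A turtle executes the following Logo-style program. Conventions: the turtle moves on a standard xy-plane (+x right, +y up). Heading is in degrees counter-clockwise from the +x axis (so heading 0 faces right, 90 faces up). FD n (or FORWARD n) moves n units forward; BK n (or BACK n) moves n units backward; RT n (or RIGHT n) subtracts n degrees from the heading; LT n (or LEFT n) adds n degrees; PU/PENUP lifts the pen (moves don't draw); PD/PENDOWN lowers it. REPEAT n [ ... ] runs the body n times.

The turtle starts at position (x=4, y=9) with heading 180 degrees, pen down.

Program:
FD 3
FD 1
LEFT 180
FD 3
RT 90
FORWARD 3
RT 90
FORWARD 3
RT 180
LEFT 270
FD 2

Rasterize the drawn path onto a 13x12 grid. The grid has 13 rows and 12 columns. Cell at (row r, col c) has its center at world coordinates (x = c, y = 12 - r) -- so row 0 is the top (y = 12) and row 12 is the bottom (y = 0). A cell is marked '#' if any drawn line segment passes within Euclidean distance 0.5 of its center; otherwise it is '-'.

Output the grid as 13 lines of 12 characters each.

Answer: ------------
------------
------------
#####-------
---#--------
---#--------
####--------
#-----------
#-----------
------------
------------
------------
------------

Derivation:
Segment 0: (4,9) -> (1,9)
Segment 1: (1,9) -> (0,9)
Segment 2: (0,9) -> (3,9)
Segment 3: (3,9) -> (3,6)
Segment 4: (3,6) -> (-0,6)
Segment 5: (-0,6) -> (-0,4)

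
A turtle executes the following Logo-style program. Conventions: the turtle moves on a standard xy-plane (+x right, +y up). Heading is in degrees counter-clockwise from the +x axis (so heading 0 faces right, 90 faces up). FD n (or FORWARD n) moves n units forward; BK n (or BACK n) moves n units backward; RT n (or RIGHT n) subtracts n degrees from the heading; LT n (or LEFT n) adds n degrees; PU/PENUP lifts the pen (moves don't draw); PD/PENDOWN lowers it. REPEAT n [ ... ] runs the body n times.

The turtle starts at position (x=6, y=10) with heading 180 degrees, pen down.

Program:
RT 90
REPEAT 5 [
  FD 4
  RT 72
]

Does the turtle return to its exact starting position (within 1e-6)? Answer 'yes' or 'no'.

Executing turtle program step by step:
Start: pos=(6,10), heading=180, pen down
RT 90: heading 180 -> 90
REPEAT 5 [
  -- iteration 1/5 --
  FD 4: (6,10) -> (6,14) [heading=90, draw]
  RT 72: heading 90 -> 18
  -- iteration 2/5 --
  FD 4: (6,14) -> (9.804,15.236) [heading=18, draw]
  RT 72: heading 18 -> 306
  -- iteration 3/5 --
  FD 4: (9.804,15.236) -> (12.155,12) [heading=306, draw]
  RT 72: heading 306 -> 234
  -- iteration 4/5 --
  FD 4: (12.155,12) -> (9.804,8.764) [heading=234, draw]
  RT 72: heading 234 -> 162
  -- iteration 5/5 --
  FD 4: (9.804,8.764) -> (6,10) [heading=162, draw]
  RT 72: heading 162 -> 90
]
Final: pos=(6,10), heading=90, 5 segment(s) drawn

Start position: (6, 10)
Final position: (6, 10)
Distance = 0; < 1e-6 -> CLOSED

Answer: yes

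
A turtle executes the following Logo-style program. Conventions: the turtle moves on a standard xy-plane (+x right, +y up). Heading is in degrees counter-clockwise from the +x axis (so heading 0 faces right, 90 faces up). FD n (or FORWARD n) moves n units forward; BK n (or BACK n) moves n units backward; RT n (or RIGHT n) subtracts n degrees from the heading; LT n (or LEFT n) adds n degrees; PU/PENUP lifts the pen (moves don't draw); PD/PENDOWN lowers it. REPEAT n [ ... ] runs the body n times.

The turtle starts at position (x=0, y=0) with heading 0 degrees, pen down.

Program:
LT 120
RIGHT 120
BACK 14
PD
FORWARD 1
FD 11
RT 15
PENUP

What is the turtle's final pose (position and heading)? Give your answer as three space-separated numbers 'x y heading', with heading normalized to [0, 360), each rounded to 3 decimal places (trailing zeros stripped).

Answer: -2 0 345

Derivation:
Executing turtle program step by step:
Start: pos=(0,0), heading=0, pen down
LT 120: heading 0 -> 120
RT 120: heading 120 -> 0
BK 14: (0,0) -> (-14,0) [heading=0, draw]
PD: pen down
FD 1: (-14,0) -> (-13,0) [heading=0, draw]
FD 11: (-13,0) -> (-2,0) [heading=0, draw]
RT 15: heading 0 -> 345
PU: pen up
Final: pos=(-2,0), heading=345, 3 segment(s) drawn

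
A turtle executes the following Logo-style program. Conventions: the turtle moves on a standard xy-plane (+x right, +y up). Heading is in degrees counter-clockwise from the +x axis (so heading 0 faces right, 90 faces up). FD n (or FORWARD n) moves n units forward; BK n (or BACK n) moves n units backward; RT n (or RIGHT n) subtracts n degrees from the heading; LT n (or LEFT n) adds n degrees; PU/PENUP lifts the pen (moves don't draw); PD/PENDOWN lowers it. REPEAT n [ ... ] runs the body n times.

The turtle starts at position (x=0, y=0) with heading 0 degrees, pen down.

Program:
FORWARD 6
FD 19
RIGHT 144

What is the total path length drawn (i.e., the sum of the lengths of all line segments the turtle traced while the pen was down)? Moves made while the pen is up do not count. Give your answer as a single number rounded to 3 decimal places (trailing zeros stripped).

Answer: 25

Derivation:
Executing turtle program step by step:
Start: pos=(0,0), heading=0, pen down
FD 6: (0,0) -> (6,0) [heading=0, draw]
FD 19: (6,0) -> (25,0) [heading=0, draw]
RT 144: heading 0 -> 216
Final: pos=(25,0), heading=216, 2 segment(s) drawn

Segment lengths:
  seg 1: (0,0) -> (6,0), length = 6
  seg 2: (6,0) -> (25,0), length = 19
Total = 25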